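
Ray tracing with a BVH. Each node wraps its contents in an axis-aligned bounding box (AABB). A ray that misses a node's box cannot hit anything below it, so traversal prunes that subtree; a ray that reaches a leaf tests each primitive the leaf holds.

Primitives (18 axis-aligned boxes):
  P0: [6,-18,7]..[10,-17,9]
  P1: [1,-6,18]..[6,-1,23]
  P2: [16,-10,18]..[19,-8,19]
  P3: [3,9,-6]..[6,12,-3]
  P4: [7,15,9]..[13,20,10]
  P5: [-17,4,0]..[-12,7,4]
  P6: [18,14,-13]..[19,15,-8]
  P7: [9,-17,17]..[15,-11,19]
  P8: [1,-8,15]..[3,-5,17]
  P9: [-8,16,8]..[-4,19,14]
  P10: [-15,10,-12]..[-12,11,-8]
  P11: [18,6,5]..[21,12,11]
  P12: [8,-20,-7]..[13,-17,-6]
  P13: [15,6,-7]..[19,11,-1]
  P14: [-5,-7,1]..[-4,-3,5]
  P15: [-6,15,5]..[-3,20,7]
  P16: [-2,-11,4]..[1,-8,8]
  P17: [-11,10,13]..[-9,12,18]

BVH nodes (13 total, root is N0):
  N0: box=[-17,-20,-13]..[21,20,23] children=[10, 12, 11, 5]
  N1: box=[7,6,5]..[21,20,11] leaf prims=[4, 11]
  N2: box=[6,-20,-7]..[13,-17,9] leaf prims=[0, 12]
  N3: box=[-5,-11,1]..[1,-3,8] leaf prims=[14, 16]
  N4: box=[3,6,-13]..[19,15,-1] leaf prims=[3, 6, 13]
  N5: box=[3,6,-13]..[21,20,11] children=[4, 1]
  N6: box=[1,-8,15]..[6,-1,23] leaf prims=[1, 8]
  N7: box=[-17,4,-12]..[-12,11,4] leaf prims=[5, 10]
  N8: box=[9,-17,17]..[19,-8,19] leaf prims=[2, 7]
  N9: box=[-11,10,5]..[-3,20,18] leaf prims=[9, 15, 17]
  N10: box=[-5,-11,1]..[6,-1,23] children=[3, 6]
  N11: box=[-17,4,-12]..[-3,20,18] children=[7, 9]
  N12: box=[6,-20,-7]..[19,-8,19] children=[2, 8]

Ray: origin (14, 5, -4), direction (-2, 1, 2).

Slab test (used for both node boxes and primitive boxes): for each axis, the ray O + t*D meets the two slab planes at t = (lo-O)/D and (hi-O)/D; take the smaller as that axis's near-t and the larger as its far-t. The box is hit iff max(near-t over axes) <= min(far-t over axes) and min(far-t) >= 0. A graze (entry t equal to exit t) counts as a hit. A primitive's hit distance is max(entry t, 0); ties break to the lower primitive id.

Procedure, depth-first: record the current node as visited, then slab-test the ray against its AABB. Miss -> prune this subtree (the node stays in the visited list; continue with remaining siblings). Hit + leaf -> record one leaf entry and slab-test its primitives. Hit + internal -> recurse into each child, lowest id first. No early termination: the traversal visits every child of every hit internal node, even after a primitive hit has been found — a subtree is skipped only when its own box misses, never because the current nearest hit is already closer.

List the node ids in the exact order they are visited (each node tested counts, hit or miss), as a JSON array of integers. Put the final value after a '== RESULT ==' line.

Walk:
N0 x:[-7/2,31/2] y:[-25,15] z:[-9/2,27/2] -> hit [-7/2,27/2], descend [5, 10, 11, 12]
  N5 x:[-7/2,11/2] y:[1,15] z:[-9/2,15/2] -> hit [1,11/2], descend [1, 4]
    N1 x:[-7/2,7/2] y:[1,15] z:[9/2,15/2] -> miss, prune
    N4 x:[-5/2,11/2] y:[1,10] z:[-9/2,3/2] -> hit [1,3/2] leaf, test {P3(miss), P6(miss), P13(miss)}
  N10 x:[4,19/2] y:[-16,-6] z:[5/2,27/2] -> miss, prune
  N11 x:[17/2,31/2] y:[-1,15] z:[-4,11] -> hit [17/2,11], descend [7, 9]
    N7 x:[13,31/2] y:[-1,6] z:[-4,4] -> miss, prune
    N9 x:[17/2,25/2] y:[5,15] z:[9/2,11] -> hit [17/2,11] leaf, test {P9(miss), P15(miss), P17(miss)}
  N12 x:[-5/2,4] y:[-25,-13] z:[-3/2,23/2] -> miss, prune

Summary -> nodes [0, 5, 1, 4, 10, 11, 7, 9, 12]; box-tests=9; leaf-entries=2; first=miss

== RESULT ==
[0, 5, 1, 4, 10, 11, 7, 9, 12]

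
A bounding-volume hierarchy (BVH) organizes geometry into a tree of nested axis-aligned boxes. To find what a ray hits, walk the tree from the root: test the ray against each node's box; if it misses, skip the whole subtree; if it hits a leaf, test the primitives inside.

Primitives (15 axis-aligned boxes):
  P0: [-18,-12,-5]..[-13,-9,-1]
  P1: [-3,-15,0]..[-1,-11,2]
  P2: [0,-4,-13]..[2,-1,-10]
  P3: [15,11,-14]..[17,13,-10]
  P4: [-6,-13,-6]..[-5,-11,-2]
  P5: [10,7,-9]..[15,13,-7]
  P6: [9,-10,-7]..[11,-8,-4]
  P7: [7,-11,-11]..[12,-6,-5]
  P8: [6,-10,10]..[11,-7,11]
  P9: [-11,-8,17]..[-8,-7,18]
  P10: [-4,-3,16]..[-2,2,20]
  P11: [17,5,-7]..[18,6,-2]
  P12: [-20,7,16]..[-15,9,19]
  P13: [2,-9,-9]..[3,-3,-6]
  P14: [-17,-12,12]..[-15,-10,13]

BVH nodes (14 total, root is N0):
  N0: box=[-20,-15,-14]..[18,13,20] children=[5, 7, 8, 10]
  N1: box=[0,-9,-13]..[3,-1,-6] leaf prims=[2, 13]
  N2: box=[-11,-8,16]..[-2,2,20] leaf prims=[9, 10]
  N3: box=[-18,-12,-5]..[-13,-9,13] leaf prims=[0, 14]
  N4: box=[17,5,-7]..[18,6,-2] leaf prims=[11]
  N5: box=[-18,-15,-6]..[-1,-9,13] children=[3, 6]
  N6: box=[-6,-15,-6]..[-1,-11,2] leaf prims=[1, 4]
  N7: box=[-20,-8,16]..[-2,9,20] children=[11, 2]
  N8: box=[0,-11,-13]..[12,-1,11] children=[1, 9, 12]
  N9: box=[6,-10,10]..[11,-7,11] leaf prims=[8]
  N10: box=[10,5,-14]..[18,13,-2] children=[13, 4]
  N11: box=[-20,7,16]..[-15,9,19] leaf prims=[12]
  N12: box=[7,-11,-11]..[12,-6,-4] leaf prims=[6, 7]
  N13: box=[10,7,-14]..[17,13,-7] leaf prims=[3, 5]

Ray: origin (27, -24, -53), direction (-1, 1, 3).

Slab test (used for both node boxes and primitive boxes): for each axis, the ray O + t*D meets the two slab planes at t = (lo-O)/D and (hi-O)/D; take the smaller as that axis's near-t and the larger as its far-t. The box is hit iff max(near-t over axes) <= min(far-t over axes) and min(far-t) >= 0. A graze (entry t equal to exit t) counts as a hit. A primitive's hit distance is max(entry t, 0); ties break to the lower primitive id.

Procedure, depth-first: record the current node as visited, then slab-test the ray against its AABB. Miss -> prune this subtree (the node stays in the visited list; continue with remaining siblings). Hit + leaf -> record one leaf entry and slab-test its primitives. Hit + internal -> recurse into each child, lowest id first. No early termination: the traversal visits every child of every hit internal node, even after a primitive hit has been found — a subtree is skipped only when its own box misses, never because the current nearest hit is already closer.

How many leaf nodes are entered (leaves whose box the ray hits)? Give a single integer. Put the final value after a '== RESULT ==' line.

Trace the traversal:
N0 x:[9,47] y:[9,37] z:[13,73/3] -> hit [13,73/3], descend [5, 7, 8, 10]
  N5 x:[28,45] y:[9,15] z:[47/3,22] -> miss, prune
  N7 x:[29,47] y:[16,33] z:[23,73/3] -> miss, prune
  N8 x:[15,27] y:[13,23] z:[40/3,64/3] -> hit [15,64/3], descend [1, 9, 12]
    N1 x:[24,27] y:[15,23] z:[40/3,47/3] -> miss, prune
    N9 x:[16,21] y:[14,17] z:[21,64/3] -> miss, prune
    N12 x:[15,20] y:[13,18] z:[14,49/3] -> hit [15,49/3] leaf, test {P6@t=16, P7@t=15}
  N10 x:[9,17] y:[29,37] z:[13,17] -> miss, prune

Visited [0, 5, 7, 8, 1, 9, 12, 10]. Tests: 8 box, 1 leaf. Nearest: P7.

== RESULT ==
1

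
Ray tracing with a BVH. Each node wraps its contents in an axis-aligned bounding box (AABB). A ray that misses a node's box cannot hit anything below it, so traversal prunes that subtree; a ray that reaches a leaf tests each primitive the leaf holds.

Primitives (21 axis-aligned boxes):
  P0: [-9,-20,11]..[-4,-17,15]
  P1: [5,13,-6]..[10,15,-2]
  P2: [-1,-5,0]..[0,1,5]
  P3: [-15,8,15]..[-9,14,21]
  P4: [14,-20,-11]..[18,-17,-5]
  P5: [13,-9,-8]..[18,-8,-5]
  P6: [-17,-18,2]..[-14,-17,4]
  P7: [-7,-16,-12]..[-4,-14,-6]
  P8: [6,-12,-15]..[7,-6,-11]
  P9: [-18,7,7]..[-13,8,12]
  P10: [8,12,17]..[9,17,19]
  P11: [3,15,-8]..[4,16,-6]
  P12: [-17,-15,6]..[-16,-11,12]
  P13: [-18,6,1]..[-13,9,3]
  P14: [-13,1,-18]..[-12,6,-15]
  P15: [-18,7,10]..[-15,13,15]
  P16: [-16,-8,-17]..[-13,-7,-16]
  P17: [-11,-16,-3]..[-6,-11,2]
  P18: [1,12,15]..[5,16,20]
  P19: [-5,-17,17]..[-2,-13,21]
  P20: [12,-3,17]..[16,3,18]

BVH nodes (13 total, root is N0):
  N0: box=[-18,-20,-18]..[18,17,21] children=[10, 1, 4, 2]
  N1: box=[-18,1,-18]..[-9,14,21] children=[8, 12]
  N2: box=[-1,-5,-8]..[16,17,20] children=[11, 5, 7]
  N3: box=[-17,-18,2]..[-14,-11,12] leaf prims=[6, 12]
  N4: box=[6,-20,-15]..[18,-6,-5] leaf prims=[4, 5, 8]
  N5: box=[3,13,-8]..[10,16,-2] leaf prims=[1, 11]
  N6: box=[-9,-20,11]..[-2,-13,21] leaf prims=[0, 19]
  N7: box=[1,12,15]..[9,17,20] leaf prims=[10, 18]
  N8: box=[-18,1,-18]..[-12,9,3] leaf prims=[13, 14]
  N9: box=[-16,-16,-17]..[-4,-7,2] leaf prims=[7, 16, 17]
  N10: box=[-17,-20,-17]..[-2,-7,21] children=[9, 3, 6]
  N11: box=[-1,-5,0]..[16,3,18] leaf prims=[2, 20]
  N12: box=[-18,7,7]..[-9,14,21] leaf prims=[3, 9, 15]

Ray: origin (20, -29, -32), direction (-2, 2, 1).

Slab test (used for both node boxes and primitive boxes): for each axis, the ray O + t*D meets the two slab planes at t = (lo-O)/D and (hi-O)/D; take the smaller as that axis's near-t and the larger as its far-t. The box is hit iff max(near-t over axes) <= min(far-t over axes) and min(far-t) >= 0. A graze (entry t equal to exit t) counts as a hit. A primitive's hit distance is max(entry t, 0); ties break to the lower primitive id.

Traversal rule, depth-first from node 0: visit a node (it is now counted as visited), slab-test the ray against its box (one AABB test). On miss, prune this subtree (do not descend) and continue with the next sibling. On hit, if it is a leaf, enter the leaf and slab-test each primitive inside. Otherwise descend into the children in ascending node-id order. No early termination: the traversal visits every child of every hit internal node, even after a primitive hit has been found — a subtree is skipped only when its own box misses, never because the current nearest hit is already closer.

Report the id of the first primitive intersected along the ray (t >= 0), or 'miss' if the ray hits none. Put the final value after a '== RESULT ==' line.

Trace the traversal:
N0 x:[1,19] y:[9/2,23] z:[14,53] -> hit [14,19], descend [1, 2, 4, 10]
  N1 x:[29/2,19] y:[15,43/2] z:[14,53] -> hit [15,19], descend [8, 12]
    N8 x:[16,19] y:[15,19] z:[14,35] -> hit [16,19] leaf, test {P13(miss), P14@t=16}
    N12 x:[29/2,19] y:[18,43/2] z:[39,53] -> miss, prune
  N2 x:[2,21/2] y:[12,23] z:[24,52] -> miss, prune
  N4 x:[1,7] y:[9/2,23/2] z:[17,27] -> miss, prune
  N10 x:[11,37/2] y:[9/2,11] z:[15,53] -> miss, prune

order=[0, 1, 8, 12, 2, 4, 10]  |boxes|=7  |leaves|=1  hit=P14

== RESULT ==
14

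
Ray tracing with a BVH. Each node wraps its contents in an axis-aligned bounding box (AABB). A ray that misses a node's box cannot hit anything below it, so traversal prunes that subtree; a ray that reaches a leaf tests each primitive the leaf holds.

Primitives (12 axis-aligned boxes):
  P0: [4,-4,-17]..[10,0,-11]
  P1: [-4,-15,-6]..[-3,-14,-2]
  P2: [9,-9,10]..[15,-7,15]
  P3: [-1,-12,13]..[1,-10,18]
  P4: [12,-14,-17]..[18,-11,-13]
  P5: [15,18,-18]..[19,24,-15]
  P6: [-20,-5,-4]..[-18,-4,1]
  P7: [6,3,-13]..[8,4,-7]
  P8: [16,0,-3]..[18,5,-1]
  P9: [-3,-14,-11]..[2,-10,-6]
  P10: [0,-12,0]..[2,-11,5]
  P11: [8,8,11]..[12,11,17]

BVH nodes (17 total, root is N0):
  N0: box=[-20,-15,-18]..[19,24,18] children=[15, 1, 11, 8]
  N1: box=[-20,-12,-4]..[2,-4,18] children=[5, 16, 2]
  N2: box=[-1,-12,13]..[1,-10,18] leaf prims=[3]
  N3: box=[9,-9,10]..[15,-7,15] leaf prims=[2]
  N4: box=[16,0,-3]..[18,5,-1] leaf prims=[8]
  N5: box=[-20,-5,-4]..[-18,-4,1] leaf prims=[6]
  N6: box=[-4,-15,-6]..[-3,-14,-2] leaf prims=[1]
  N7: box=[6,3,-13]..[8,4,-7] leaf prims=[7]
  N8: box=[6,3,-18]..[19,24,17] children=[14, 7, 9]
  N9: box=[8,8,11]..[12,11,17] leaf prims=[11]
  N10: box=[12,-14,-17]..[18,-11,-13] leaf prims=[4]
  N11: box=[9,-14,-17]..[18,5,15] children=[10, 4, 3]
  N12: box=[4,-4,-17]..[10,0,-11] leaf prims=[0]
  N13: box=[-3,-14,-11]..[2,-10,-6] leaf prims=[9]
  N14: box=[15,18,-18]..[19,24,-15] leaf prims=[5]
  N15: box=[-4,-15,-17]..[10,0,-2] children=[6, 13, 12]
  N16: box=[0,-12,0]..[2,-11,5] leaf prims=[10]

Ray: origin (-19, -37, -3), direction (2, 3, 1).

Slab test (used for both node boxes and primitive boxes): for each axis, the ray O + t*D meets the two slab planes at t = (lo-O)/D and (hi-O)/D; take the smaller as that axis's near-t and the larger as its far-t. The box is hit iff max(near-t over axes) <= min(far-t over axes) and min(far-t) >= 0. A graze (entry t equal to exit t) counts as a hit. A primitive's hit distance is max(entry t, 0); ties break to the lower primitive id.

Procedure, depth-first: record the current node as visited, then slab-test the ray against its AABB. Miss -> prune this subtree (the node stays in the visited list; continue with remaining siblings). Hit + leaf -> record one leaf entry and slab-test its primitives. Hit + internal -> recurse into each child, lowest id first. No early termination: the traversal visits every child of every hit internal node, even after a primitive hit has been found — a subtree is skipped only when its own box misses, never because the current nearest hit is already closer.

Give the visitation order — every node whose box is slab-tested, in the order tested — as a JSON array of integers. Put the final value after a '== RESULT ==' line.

Trace the traversal:
N0 x:[-1/2,19] y:[22/3,61/3] z:[-15,21] -> hit [22/3,19], descend [1, 8, 11, 15]
  N1 x:[-1/2,21/2] y:[25/3,11] z:[-1,21] -> hit [25/3,21/2], descend [2, 5, 16]
    N2 x:[9,10] y:[25/3,9] z:[16,21] -> miss, prune
    N5 x:[-1/2,1/2] y:[32/3,11] z:[-1,4] -> miss, prune
    N16 x:[19/2,21/2] y:[25/3,26/3] z:[3,8] -> miss, prune
  N8 x:[25/2,19] y:[40/3,61/3] z:[-15,20] -> hit [40/3,19], descend [7, 9, 14]
    N7 x:[25/2,27/2] y:[40/3,41/3] z:[-10,-4] -> miss, prune
    N9 x:[27/2,31/2] y:[15,16] z:[14,20] -> hit [15,31/2] leaf, test {P11@t=15}
    N14 x:[17,19] y:[55/3,61/3] z:[-15,-12] -> miss, prune
  N11 x:[14,37/2] y:[23/3,14] z:[-14,18] -> hit [14,14], descend [3, 4, 10]
    N3 x:[14,17] y:[28/3,10] z:[13,18] -> miss, prune
    N4 x:[35/2,37/2] y:[37/3,14] z:[0,2] -> miss, prune
    N10 x:[31/2,37/2] y:[23/3,26/3] z:[-14,-10] -> miss, prune
  N15 x:[15/2,29/2] y:[22/3,37/3] z:[-14,1] -> miss, prune

order=[0, 1, 2, 5, 16, 8, 7, 9, 14, 11, 3, 4, 10, 15]  |boxes|=14  |leaves|=1  hit=P11

== RESULT ==
[0, 1, 2, 5, 16, 8, 7, 9, 14, 11, 3, 4, 10, 15]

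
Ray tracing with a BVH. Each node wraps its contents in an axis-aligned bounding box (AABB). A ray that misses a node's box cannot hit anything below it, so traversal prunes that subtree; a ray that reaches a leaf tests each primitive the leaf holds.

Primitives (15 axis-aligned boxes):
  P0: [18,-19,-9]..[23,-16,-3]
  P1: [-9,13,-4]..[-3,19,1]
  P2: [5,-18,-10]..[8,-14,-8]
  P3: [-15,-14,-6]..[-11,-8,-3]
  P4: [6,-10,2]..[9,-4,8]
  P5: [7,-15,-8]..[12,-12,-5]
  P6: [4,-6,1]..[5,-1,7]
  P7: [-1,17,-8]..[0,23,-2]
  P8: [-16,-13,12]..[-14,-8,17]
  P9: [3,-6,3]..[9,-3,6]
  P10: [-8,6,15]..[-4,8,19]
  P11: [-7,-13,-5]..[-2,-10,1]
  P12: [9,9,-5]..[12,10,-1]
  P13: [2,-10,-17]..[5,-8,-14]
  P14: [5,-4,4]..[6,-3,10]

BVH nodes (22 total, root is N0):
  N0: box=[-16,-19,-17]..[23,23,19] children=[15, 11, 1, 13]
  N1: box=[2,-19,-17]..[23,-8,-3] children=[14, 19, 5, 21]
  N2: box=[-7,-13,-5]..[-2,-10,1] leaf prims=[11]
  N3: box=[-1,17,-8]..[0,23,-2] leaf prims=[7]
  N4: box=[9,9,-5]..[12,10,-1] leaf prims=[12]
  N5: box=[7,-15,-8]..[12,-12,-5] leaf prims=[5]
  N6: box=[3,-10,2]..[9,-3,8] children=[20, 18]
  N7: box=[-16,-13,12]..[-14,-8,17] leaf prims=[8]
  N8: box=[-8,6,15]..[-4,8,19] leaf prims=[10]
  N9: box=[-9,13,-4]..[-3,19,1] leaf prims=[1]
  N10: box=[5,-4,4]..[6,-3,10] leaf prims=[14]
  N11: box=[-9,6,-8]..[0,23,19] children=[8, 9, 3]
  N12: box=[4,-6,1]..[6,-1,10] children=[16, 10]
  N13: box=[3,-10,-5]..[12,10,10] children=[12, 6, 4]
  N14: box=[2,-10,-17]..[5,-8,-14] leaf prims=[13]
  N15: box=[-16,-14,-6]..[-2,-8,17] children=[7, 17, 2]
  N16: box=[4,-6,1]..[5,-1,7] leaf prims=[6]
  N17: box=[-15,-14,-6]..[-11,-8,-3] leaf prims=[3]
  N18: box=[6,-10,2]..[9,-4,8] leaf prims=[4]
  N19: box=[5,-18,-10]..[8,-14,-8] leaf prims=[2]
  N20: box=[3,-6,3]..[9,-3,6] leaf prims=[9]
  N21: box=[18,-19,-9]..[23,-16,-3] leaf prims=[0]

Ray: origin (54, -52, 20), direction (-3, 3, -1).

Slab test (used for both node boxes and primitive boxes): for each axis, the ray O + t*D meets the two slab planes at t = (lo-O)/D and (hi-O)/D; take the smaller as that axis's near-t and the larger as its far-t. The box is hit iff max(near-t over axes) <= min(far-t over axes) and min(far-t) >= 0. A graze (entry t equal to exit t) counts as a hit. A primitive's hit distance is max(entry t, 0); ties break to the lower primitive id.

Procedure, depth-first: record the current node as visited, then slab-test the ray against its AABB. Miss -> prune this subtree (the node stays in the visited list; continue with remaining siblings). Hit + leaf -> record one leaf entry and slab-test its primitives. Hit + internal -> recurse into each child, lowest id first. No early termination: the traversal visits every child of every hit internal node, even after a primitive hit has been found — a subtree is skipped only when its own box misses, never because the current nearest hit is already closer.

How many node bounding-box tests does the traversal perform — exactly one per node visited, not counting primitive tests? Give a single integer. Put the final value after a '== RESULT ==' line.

Trace the traversal:
N0 x:[31/3,70/3] y:[11,25] z:[1,37] -> hit [11,70/3], descend [1, 11, 13, 15]
  N1 x:[31/3,52/3] y:[11,44/3] z:[23,37] -> miss, prune
  N11 x:[18,21] y:[58/3,25] z:[1,28] -> hit [58/3,21], descend [3, 8, 9]
    N3 x:[18,55/3] y:[23,25] z:[22,28] -> miss, prune
    N8 x:[58/3,62/3] y:[58/3,20] z:[1,5] -> miss, prune
    N9 x:[19,21] y:[65/3,71/3] z:[19,24] -> miss, prune
  N13 x:[14,17] y:[14,62/3] z:[10,25] -> hit [14,17], descend [4, 6, 12]
    N4 x:[14,15] y:[61/3,62/3] z:[21,25] -> miss, prune
    N6 x:[15,17] y:[14,49/3] z:[12,18] -> hit [15,49/3], descend [18, 20]
      N18 x:[15,16] y:[14,16] z:[12,18] -> hit [15,16] leaf, test {P4@t=15}
      N20 x:[15,17] y:[46/3,49/3] z:[14,17] -> hit [46/3,49/3] leaf, test {P9@t=46/3}
    N12 x:[16,50/3] y:[46/3,17] z:[10,19] -> hit [16,50/3], descend [10, 16]
      N10 x:[16,49/3] y:[16,49/3] z:[10,16] -> hit [16,16] leaf, test {P14@t=16}
      N16 x:[49/3,50/3] y:[46/3,17] z:[13,19] -> hit [49/3,50/3] leaf, test {P6@t=49/3}
  N15 x:[56/3,70/3] y:[38/3,44/3] z:[3,26] -> miss, prune

Visited [0, 1, 11, 3, 8, 9, 13, 4, 6, 18, 20, 12, 10, 16, 15]. Tests: 15 box, 4 leaf. Nearest: P4.

== RESULT ==
15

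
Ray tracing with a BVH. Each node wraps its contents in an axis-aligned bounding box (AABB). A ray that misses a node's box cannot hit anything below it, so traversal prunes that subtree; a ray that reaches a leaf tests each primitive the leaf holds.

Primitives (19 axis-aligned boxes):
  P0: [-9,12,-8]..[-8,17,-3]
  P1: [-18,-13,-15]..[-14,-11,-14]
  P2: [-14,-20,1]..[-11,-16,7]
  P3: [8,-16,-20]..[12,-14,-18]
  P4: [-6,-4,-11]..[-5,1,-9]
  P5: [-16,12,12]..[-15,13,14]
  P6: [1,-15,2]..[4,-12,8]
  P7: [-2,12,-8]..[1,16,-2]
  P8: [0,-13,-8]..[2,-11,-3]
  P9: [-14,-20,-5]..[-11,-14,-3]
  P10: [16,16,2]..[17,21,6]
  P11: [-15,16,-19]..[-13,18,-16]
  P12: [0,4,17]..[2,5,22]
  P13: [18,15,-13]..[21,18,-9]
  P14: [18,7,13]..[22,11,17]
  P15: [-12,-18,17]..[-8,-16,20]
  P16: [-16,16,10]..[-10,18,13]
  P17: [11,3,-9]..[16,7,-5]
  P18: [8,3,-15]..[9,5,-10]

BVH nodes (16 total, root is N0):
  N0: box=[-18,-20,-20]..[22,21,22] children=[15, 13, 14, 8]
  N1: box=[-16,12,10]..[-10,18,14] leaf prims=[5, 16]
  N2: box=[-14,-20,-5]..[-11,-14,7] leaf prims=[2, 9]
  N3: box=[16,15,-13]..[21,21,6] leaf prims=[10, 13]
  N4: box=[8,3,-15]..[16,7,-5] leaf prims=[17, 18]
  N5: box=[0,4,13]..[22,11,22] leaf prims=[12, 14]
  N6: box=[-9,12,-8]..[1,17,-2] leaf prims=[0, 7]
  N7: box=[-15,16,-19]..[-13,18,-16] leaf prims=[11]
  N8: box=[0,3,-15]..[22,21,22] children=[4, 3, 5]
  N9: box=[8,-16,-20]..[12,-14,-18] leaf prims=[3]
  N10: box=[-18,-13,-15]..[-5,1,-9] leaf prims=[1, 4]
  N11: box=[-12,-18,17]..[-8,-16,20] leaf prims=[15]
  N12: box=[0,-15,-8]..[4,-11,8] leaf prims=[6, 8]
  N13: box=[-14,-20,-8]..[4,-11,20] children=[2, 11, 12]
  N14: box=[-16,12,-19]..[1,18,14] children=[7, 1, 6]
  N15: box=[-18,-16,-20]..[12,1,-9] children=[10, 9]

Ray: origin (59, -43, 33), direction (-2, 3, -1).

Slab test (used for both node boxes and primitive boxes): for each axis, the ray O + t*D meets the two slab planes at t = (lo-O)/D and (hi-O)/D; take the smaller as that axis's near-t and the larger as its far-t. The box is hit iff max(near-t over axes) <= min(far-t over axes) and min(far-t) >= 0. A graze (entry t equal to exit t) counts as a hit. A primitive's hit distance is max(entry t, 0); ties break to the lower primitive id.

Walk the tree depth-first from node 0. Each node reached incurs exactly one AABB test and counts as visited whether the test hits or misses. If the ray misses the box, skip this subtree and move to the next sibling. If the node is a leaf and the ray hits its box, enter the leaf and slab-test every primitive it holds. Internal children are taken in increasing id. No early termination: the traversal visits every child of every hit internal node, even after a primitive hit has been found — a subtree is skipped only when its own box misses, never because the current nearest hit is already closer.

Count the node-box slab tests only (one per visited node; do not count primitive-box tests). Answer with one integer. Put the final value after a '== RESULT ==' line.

Trace the traversal:
N0 x:[37/2,77/2] y:[23/3,64/3] z:[11,53] -> hit [37/2,64/3], descend [8, 13, 14, 15]
  N8 x:[37/2,59/2] y:[46/3,64/3] z:[11,48] -> hit [37/2,64/3], descend [3, 4, 5]
    N3 x:[19,43/2] y:[58/3,64/3] z:[27,46] -> miss, prune
    N4 x:[43/2,51/2] y:[46/3,50/3] z:[38,48] -> miss, prune
    N5 x:[37/2,59/2] y:[47/3,18] z:[11,20] -> miss, prune
  N13 x:[55/2,73/2] y:[23/3,32/3] z:[13,41] -> miss, prune
  N14 x:[29,75/2] y:[55/3,61/3] z:[19,52] -> miss, prune
  N15 x:[47/2,77/2] y:[9,44/3] z:[42,53] -> miss, prune

Summary -> nodes [0, 8, 3, 4, 5, 13, 14, 15]; box-tests=8; leaf-entries=0; first=miss

== RESULT ==
8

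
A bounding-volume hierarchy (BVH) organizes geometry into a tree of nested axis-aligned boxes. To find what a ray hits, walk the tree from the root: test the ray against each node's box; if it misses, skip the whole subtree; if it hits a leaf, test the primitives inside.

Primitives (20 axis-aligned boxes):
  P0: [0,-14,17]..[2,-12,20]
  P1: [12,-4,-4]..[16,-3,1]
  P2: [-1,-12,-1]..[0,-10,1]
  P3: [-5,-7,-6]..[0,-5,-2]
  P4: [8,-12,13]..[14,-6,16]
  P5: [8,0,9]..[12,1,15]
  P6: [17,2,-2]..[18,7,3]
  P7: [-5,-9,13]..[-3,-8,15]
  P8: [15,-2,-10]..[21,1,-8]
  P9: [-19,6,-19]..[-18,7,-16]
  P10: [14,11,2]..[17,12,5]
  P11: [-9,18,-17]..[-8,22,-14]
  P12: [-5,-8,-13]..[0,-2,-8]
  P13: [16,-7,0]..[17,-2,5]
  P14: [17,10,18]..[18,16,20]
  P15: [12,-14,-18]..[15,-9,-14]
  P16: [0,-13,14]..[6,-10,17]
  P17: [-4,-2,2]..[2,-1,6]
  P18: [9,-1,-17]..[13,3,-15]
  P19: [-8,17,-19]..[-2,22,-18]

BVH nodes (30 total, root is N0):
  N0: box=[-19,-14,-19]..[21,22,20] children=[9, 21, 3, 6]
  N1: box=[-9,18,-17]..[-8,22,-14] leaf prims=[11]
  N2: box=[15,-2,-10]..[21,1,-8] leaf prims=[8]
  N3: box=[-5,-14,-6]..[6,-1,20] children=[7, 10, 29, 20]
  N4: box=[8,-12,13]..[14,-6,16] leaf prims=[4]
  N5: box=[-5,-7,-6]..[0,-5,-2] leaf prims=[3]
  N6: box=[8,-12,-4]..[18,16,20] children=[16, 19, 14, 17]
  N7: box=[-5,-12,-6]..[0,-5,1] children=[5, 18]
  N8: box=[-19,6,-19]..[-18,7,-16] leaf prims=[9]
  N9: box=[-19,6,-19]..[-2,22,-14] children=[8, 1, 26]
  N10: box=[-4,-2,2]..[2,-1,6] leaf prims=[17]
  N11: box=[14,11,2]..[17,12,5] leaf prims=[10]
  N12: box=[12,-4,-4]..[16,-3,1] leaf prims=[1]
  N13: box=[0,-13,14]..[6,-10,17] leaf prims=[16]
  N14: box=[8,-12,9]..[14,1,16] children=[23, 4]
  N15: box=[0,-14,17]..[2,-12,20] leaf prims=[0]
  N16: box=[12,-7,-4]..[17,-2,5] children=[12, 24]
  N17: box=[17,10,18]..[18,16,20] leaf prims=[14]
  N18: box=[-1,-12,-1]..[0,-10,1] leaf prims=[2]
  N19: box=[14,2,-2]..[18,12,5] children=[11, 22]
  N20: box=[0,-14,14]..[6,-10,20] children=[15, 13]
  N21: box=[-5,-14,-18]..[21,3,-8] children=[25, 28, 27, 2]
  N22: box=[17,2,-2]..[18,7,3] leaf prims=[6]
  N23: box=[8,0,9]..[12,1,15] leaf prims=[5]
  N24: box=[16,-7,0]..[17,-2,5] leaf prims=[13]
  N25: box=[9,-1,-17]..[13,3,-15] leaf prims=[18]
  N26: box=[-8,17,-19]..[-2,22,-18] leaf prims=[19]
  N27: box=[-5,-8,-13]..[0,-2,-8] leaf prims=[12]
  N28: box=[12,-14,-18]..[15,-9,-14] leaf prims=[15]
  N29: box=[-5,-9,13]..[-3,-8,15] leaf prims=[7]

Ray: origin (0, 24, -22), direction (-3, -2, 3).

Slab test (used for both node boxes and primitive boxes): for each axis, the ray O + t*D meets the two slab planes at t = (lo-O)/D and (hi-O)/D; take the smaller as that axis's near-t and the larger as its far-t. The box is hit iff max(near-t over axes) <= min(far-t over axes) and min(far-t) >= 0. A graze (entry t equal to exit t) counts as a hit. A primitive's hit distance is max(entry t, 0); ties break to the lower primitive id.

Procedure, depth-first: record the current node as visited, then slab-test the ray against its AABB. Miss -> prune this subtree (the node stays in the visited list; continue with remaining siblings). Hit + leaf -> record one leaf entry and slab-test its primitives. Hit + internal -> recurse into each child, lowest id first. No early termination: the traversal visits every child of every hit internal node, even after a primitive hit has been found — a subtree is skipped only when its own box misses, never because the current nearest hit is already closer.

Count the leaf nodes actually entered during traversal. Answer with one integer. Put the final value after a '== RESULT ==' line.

Traverse from the root:
N0 x:[-7,19/3] y:[1,19] z:[1,14] -> hit [1,19/3], descend [3, 6, 9, 21]
  N3 x:[-2,5/3] y:[25/2,19] z:[16/3,14] -> miss, prune
  N6 x:[-6,-8/3] y:[4,18] z:[6,14] -> miss, prune
  N9 x:[2/3,19/3] y:[1,9] z:[1,8/3] -> hit [1,8/3], descend [1, 8, 26]
    N1 x:[8/3,3] y:[1,3] z:[5/3,8/3] -> hit [8/3,8/3] leaf, test {P11@t=8/3}
    N8 x:[6,19/3] y:[17/2,9] z:[1,2] -> miss, prune
    N26 x:[2/3,8/3] y:[1,7/2] z:[1,4/3] -> hit [1,4/3] leaf, test {P19@t=1}
  N21 x:[-7,5/3] y:[21/2,19] z:[4/3,14/3] -> miss, prune

Visited [0, 3, 6, 9, 1, 8, 26, 21]. Tests: 8 box, 2 leaf. Nearest: P19.

== RESULT ==
2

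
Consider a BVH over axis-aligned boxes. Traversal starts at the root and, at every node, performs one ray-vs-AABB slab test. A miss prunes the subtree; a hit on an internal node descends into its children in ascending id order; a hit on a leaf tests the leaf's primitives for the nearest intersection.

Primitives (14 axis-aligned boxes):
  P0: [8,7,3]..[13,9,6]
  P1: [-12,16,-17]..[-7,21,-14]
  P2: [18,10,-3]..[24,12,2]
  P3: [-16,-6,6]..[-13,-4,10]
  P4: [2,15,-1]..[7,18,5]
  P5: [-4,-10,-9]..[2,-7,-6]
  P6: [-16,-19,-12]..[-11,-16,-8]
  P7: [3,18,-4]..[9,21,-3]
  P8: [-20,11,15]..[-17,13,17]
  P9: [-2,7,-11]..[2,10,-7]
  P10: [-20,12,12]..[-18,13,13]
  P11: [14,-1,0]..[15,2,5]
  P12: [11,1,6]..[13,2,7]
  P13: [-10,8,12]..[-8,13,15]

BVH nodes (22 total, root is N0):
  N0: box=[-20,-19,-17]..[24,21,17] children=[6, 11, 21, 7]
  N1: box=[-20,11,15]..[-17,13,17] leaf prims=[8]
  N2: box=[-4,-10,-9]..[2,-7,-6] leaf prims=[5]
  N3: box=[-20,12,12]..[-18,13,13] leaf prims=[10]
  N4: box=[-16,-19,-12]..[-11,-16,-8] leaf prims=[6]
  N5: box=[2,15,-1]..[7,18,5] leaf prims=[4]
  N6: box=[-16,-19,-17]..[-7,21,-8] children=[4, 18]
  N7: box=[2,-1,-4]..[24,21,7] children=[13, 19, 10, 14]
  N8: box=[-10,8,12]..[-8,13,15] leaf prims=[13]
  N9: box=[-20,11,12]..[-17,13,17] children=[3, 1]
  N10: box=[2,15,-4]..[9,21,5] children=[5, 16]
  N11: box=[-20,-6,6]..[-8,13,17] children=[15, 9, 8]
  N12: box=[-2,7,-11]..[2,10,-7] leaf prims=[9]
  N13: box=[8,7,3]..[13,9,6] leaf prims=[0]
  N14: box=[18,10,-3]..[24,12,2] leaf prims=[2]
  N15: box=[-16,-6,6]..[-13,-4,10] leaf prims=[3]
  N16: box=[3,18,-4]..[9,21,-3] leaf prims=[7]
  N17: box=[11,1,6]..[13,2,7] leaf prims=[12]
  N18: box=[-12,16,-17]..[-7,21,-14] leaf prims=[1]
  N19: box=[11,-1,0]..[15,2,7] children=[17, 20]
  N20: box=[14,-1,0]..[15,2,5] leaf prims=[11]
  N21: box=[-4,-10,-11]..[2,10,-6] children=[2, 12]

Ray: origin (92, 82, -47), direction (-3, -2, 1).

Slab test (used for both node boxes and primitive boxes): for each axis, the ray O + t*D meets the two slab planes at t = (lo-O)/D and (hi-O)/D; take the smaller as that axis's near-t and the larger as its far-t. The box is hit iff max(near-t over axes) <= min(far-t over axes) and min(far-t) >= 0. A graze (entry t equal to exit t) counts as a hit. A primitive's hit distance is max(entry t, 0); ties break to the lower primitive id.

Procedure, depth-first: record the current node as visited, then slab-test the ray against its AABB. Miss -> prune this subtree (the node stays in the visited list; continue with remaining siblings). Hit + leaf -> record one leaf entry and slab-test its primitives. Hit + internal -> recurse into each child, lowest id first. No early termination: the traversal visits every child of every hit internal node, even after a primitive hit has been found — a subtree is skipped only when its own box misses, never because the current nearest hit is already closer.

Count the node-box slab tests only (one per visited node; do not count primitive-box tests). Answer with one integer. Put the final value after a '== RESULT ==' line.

Traverse from the root:
N0 x:[68/3,112/3] y:[61/2,101/2] z:[30,64] -> hit [61/2,112/3], descend [6, 7, 11, 21]
  N6 x:[33,36] y:[61/2,101/2] z:[30,39] -> hit [33,36], descend [4, 18]
    N4 x:[103/3,36] y:[49,101/2] z:[35,39] -> miss, prune
    N18 x:[33,104/3] y:[61/2,33] z:[30,33] -> hit [33,33] leaf, test {P1@t=33}
  N7 x:[68/3,30] y:[61/2,83/2] z:[43,54] -> miss, prune
  N11 x:[100/3,112/3] y:[69/2,44] z:[53,64] -> miss, prune
  N21 x:[30,32] y:[36,46] z:[36,41] -> miss, prune

Visited [0, 6, 4, 18, 7, 11, 21]. Tests: 7 box, 1 leaf. Nearest: P1.

== RESULT ==
7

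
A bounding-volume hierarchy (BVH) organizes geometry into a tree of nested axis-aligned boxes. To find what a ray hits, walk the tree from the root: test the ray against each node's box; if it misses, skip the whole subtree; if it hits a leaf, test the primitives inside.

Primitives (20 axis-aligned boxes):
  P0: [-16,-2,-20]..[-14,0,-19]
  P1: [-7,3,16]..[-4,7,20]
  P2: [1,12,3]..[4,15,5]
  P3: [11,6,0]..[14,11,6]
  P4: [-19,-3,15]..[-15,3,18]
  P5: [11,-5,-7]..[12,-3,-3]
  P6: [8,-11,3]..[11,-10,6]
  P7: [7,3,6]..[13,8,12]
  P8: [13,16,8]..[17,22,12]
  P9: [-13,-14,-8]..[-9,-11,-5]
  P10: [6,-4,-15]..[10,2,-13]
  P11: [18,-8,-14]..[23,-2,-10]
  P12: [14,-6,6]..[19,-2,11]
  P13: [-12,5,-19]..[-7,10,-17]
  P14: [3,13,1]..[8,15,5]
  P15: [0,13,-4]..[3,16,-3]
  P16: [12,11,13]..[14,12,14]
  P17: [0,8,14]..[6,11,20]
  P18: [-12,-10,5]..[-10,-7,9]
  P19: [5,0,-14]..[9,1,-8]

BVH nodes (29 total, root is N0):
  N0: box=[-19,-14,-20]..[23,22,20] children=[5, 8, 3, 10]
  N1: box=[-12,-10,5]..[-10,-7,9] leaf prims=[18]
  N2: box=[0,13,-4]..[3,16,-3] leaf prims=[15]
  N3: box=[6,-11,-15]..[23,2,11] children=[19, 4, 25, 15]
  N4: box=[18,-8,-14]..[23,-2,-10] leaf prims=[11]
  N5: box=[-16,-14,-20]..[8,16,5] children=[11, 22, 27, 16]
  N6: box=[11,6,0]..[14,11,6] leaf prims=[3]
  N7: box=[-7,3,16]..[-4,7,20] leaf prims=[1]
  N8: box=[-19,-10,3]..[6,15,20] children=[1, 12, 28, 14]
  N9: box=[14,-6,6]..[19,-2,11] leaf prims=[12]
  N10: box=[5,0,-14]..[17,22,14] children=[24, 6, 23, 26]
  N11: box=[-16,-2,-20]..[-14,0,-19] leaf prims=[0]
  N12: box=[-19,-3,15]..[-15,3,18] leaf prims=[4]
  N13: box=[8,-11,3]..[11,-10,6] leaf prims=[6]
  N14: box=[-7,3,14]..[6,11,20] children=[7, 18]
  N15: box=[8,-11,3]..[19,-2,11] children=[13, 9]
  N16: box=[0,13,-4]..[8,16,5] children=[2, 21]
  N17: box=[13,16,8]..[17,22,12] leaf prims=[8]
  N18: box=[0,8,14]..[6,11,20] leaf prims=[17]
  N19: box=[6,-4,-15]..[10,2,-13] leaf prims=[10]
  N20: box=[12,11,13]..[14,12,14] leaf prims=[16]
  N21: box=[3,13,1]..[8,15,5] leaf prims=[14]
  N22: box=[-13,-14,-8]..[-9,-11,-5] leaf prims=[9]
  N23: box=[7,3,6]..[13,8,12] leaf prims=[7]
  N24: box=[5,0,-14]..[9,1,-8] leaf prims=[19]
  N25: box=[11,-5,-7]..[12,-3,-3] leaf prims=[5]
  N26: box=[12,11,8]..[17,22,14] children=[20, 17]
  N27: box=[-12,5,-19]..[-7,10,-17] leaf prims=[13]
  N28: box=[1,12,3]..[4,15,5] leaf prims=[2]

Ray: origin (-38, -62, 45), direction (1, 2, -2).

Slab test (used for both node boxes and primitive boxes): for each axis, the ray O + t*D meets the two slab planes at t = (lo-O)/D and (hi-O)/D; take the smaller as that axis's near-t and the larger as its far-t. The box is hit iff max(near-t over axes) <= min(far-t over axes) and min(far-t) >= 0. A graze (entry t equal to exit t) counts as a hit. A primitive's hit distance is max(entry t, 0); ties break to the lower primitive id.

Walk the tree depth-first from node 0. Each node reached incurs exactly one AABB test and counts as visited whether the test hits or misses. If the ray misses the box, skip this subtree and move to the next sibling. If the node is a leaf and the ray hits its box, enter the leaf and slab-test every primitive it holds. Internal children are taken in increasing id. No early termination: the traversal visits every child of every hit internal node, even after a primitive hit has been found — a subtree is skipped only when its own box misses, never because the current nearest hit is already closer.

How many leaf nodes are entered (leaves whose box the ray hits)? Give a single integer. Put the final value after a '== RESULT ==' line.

Traverse from the root:
N0 x:[19,61] y:[24,42] z:[25/2,65/2] -> hit [24,65/2], descend [3, 5, 8, 10]
  N3 x:[44,61] y:[51/2,32] z:[17,30] -> miss, prune
  N5 x:[22,46] y:[24,39] z:[20,65/2] -> hit [24,65/2], descend [11, 16, 22, 27]
    N11 x:[22,24] y:[30,31] z:[32,65/2] -> miss, prune
    N16 x:[38,46] y:[75/2,39] z:[20,49/2] -> miss, prune
    N22 x:[25,29] y:[24,51/2] z:[25,53/2] -> hit [25,51/2] leaf, test {P9@t=25}
    N27 x:[26,31] y:[67/2,36] z:[31,32] -> miss, prune
  N8 x:[19,44] y:[26,77/2] z:[25/2,21] -> miss, prune
  N10 x:[43,55] y:[31,42] z:[31/2,59/2] -> miss, prune

Visited [0, 3, 5, 11, 16, 22, 27, 8, 10]. Tests: 9 box, 1 leaf. Nearest: P9.

== RESULT ==
1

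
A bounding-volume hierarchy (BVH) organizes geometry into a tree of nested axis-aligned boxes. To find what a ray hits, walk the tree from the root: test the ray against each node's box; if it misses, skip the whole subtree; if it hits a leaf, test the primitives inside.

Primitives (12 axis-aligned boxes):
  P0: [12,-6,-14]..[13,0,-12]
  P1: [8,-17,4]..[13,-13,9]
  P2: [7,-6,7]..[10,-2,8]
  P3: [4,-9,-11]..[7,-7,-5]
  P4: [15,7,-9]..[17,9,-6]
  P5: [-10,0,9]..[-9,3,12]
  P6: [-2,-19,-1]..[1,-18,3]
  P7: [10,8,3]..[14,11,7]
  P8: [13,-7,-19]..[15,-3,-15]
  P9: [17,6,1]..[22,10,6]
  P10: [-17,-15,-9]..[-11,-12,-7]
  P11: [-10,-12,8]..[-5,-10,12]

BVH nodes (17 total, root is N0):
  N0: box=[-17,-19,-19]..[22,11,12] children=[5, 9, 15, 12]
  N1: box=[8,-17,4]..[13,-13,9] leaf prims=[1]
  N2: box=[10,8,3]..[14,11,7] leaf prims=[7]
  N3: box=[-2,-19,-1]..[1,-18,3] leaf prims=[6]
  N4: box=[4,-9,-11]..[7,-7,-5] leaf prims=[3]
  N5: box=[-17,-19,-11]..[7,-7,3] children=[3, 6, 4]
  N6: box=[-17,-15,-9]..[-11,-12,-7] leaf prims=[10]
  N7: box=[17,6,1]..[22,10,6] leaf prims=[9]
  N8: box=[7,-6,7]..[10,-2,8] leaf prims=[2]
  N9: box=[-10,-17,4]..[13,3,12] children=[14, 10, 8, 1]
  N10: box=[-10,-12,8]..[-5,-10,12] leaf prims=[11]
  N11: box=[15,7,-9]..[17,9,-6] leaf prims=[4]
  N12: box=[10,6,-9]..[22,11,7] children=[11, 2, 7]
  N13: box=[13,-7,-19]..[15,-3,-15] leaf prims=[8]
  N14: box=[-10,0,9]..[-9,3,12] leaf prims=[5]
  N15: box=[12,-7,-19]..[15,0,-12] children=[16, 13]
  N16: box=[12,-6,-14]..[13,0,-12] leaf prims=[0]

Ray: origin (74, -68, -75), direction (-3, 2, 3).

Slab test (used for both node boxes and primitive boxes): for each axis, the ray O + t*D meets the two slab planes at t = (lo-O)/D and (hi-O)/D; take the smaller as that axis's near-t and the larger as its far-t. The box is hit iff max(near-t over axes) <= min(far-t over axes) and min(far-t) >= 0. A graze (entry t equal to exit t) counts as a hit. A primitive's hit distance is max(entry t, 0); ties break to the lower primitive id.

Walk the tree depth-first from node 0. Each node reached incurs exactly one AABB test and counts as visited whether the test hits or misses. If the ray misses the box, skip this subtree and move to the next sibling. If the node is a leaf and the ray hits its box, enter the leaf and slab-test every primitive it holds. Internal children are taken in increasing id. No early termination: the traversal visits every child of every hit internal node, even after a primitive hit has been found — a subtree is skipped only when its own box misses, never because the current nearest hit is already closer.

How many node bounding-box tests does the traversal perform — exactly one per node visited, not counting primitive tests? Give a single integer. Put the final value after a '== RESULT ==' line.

Trace the traversal:
N0 x:[52/3,91/3] y:[49/2,79/2] z:[56/3,29] -> hit [49/2,29], descend [5, 9, 12, 15]
  N5 x:[67/3,91/3] y:[49/2,61/2] z:[64/3,26] -> hit [49/2,26], descend [3, 4, 6]
    N3 x:[73/3,76/3] y:[49/2,25] z:[74/3,26] -> hit [74/3,25] leaf, test {P6@t=74/3}
    N4 x:[67/3,70/3] y:[59/2,61/2] z:[64/3,70/3] -> miss, prune
    N6 x:[85/3,91/3] y:[53/2,28] z:[22,68/3] -> miss, prune
  N9 x:[61/3,28] y:[51/2,71/2] z:[79/3,29] -> hit [79/3,28], descend [1, 8, 10, 14]
    N1 x:[61/3,22] y:[51/2,55/2] z:[79/3,28] -> miss, prune
    N8 x:[64/3,67/3] y:[31,33] z:[82/3,83/3] -> miss, prune
    N10 x:[79/3,28] y:[28,29] z:[83/3,29] -> hit [28,28] leaf, test {P11@t=28}
    N14 x:[83/3,28] y:[34,71/2] z:[28,29] -> miss, prune
  N12 x:[52/3,64/3] y:[37,79/2] z:[22,82/3] -> miss, prune
  N15 x:[59/3,62/3] y:[61/2,34] z:[56/3,21] -> miss, prune

order=[0, 5, 3, 4, 6, 9, 1, 8, 10, 14, 12, 15]  |boxes|=12  |leaves|=2  hit=P6

== RESULT ==
12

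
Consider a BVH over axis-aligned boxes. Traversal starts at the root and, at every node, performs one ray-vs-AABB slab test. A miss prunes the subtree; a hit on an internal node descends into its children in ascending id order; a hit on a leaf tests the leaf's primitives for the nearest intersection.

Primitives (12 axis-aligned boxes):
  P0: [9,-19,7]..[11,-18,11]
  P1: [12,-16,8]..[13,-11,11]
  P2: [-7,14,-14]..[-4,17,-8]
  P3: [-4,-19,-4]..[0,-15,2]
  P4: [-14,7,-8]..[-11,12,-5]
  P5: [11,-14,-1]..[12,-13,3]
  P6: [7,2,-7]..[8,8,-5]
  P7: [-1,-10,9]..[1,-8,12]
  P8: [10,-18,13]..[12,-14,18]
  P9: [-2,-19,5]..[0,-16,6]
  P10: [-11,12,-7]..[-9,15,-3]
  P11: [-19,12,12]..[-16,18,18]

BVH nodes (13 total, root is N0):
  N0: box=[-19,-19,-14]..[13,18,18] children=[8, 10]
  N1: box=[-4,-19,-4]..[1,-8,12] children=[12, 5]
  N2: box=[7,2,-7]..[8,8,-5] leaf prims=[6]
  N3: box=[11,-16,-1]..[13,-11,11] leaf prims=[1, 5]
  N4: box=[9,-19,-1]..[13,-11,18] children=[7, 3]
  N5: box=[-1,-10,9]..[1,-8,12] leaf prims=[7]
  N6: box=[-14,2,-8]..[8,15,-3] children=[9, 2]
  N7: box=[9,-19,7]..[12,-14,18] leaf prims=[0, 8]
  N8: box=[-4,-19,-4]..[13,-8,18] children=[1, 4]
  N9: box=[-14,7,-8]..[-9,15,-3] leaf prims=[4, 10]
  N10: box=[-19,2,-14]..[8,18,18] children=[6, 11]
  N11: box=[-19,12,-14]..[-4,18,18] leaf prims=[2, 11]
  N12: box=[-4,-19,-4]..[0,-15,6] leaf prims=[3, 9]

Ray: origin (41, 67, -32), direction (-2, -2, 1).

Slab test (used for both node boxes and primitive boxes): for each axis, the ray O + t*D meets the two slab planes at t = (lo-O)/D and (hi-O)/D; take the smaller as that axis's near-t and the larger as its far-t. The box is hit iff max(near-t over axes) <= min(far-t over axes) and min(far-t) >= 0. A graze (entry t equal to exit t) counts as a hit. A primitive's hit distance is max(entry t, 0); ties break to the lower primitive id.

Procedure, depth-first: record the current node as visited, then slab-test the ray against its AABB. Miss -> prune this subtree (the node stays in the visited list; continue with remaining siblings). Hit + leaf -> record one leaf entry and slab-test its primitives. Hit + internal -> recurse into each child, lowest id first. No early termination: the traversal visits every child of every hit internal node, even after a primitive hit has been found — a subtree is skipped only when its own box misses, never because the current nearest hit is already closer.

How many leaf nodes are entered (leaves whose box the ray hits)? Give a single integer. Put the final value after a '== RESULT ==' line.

Traverse from the root:
N0 x:[14,30] y:[49/2,43] z:[18,50] -> hit [49/2,30], descend [8, 10]
  N8 x:[14,45/2] y:[75/2,43] z:[28,50] -> miss, prune
  N10 x:[33/2,30] y:[49/2,65/2] z:[18,50] -> hit [49/2,30], descend [6, 11]
    N6 x:[33/2,55/2] y:[26,65/2] z:[24,29] -> hit [26,55/2], descend [2, 9]
      N2 x:[33/2,17] y:[59/2,65/2] z:[25,27] -> miss, prune
      N9 x:[25,55/2] y:[26,30] z:[24,29] -> hit [26,55/2] leaf, test {P4(miss), P10@t=26}
    N11 x:[45/2,30] y:[49/2,55/2] z:[18,50] -> hit [49/2,55/2] leaf, test {P2(miss), P11(miss)}

7 AABB tests over nodes [0, 8, 10, 6, 2, 9, 11]; 2 leaves entered; closest P10.

== RESULT ==
2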